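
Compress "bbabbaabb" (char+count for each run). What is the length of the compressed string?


Input: bbabbaabb
Runs:
  'b' x 2 => "b2"
  'a' x 1 => "a1"
  'b' x 2 => "b2"
  'a' x 2 => "a2"
  'b' x 2 => "b2"
Compressed: "b2a1b2a2b2"
Compressed length: 10

10


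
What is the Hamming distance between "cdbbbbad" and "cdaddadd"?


Comparing "cdbbbbad" and "cdaddadd" position by position:
  Position 0: 'c' vs 'c' => same
  Position 1: 'd' vs 'd' => same
  Position 2: 'b' vs 'a' => differ
  Position 3: 'b' vs 'd' => differ
  Position 4: 'b' vs 'd' => differ
  Position 5: 'b' vs 'a' => differ
  Position 6: 'a' vs 'd' => differ
  Position 7: 'd' vs 'd' => same
Total differences (Hamming distance): 5

5


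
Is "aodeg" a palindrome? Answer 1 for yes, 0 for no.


Input: aodeg
Reversed: gedoa
  Compare pos 0 ('a') with pos 4 ('g'): MISMATCH
  Compare pos 1 ('o') with pos 3 ('e'): MISMATCH
Result: not a palindrome

0


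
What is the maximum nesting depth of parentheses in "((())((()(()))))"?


Input: "((())((()(()))))"
Tracking depth:
  Position 0 '(': depth becomes 1
  Position 1 '(': depth becomes 2
  Position 2 '(': depth becomes 3
  Position 3 ')': depth becomes 2
  Position 4 ')': depth becomes 1
  Position 5 '(': depth becomes 2
  Position 6 '(': depth becomes 3
  Position 7 '(': depth becomes 4
  Position 8 ')': depth becomes 3
  Position 9 '(': depth becomes 4
  Position 10 '(': depth becomes 5
  Position 11 ')': depth becomes 4
  Position 12 ')': depth becomes 3
  Position 13 ')': depth becomes 2
  Position 14 ')': depth becomes 1
  Position 15 ')': depth becomes 0
Maximum depth reached: 5

5


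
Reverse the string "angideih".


Input: angideih
Reading characters right to left:
  Position 7: 'h'
  Position 6: 'i'
  Position 5: 'e'
  Position 4: 'd'
  Position 3: 'i'
  Position 2: 'g'
  Position 1: 'n'
  Position 0: 'a'
Reversed: hiedigna

hiedigna


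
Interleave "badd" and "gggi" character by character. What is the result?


Interleaving "badd" and "gggi":
  Position 0: 'b' from first, 'g' from second => "bg"
  Position 1: 'a' from first, 'g' from second => "ag"
  Position 2: 'd' from first, 'g' from second => "dg"
  Position 3: 'd' from first, 'i' from second => "di"
Result: bgagdgdi

bgagdgdi


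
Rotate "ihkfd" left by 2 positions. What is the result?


Input: "ihkfd", rotate left by 2
First 2 characters: "ih"
Remaining characters: "kfd"
Concatenate remaining + first: "kfd" + "ih" = "kfdih"

kfdih


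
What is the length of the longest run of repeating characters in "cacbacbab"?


Input: "cacbacbab"
Scanning for longest run:
  Position 1 ('a'): new char, reset run to 1
  Position 2 ('c'): new char, reset run to 1
  Position 3 ('b'): new char, reset run to 1
  Position 4 ('a'): new char, reset run to 1
  Position 5 ('c'): new char, reset run to 1
  Position 6 ('b'): new char, reset run to 1
  Position 7 ('a'): new char, reset run to 1
  Position 8 ('b'): new char, reset run to 1
Longest run: 'c' with length 1

1


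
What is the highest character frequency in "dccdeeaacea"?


Input: dccdeeaacea
Character counts:
  'a': 3
  'c': 3
  'd': 2
  'e': 3
Maximum frequency: 3

3


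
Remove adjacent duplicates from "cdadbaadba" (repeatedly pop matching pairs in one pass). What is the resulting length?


Input: cdadbaadba
Stack-based adjacent duplicate removal:
  Read 'c': push. Stack: c
  Read 'd': push. Stack: cd
  Read 'a': push. Stack: cda
  Read 'd': push. Stack: cdad
  Read 'b': push. Stack: cdadb
  Read 'a': push. Stack: cdadba
  Read 'a': matches stack top 'a' => pop. Stack: cdadb
  Read 'd': push. Stack: cdadbd
  Read 'b': push. Stack: cdadbdb
  Read 'a': push. Stack: cdadbdba
Final stack: "cdadbdba" (length 8)

8


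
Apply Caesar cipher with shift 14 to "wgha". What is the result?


Caesar cipher: shift "wgha" by 14
  'w' (pos 22) + 14 = pos 10 = 'k'
  'g' (pos 6) + 14 = pos 20 = 'u'
  'h' (pos 7) + 14 = pos 21 = 'v'
  'a' (pos 0) + 14 = pos 14 = 'o'
Result: kuvo

kuvo


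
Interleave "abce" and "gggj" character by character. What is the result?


Interleaving "abce" and "gggj":
  Position 0: 'a' from first, 'g' from second => "ag"
  Position 1: 'b' from first, 'g' from second => "bg"
  Position 2: 'c' from first, 'g' from second => "cg"
  Position 3: 'e' from first, 'j' from second => "ej"
Result: agbgcgej

agbgcgej


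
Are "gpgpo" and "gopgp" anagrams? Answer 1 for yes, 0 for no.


Strings: "gpgpo", "gopgp"
Sorted first:  ggopp
Sorted second: ggopp
Sorted forms match => anagrams

1


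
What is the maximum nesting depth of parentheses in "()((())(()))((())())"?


Input: "()((())(()))((())())"
Tracking depth:
  Position 0 '(': depth becomes 1
  Position 1 ')': depth becomes 0
  Position 2 '(': depth becomes 1
  Position 3 '(': depth becomes 2
  Position 4 '(': depth becomes 3
  Position 5 ')': depth becomes 2
  Position 6 ')': depth becomes 1
  Position 7 '(': depth becomes 2
  Position 8 '(': depth becomes 3
  Position 9 ')': depth becomes 2
  Position 10 ')': depth becomes 1
  Position 11 ')': depth becomes 0
  Position 12 '(': depth becomes 1
  Position 13 '(': depth becomes 2
  Position 14 '(': depth becomes 3
  Position 15 ')': depth becomes 2
  Position 16 ')': depth becomes 1
  Position 17 '(': depth becomes 2
  Position 18 ')': depth becomes 1
  Position 19 ')': depth becomes 0
Maximum depth reached: 3

3


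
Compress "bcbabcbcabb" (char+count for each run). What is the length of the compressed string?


Input: bcbabcbcabb
Runs:
  'b' x 1 => "b1"
  'c' x 1 => "c1"
  'b' x 1 => "b1"
  'a' x 1 => "a1"
  'b' x 1 => "b1"
  'c' x 1 => "c1"
  'b' x 1 => "b1"
  'c' x 1 => "c1"
  'a' x 1 => "a1"
  'b' x 2 => "b2"
Compressed: "b1c1b1a1b1c1b1c1a1b2"
Compressed length: 20

20


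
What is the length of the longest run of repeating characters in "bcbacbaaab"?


Input: "bcbacbaaab"
Scanning for longest run:
  Position 1 ('c'): new char, reset run to 1
  Position 2 ('b'): new char, reset run to 1
  Position 3 ('a'): new char, reset run to 1
  Position 4 ('c'): new char, reset run to 1
  Position 5 ('b'): new char, reset run to 1
  Position 6 ('a'): new char, reset run to 1
  Position 7 ('a'): continues run of 'a', length=2
  Position 8 ('a'): continues run of 'a', length=3
  Position 9 ('b'): new char, reset run to 1
Longest run: 'a' with length 3

3


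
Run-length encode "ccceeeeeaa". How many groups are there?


Input: ccceeeeeaa
Scanning for consecutive runs:
  Group 1: 'c' x 3 (positions 0-2)
  Group 2: 'e' x 5 (positions 3-7)
  Group 3: 'a' x 2 (positions 8-9)
Total groups: 3

3


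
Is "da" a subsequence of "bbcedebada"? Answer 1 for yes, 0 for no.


Check if "da" is a subsequence of "bbcedebada"
Greedy scan:
  Position 0 ('b'): no match needed
  Position 1 ('b'): no match needed
  Position 2 ('c'): no match needed
  Position 3 ('e'): no match needed
  Position 4 ('d'): matches sub[0] = 'd'
  Position 5 ('e'): no match needed
  Position 6 ('b'): no match needed
  Position 7 ('a'): matches sub[1] = 'a'
  Position 8 ('d'): no match needed
  Position 9 ('a'): no match needed
All 2 characters matched => is a subsequence

1


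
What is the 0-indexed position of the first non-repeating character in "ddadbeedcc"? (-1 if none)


Input: ddadbeedcc
Character frequencies:
  'a': 1
  'b': 1
  'c': 2
  'd': 4
  'e': 2
Scanning left to right for freq == 1:
  Position 0 ('d'): freq=4, skip
  Position 1 ('d'): freq=4, skip
  Position 2 ('a'): unique! => answer = 2

2


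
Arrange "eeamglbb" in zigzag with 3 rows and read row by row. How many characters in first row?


Zigzag "eeamglbb" into 3 rows:
Placing characters:
  'e' => row 0
  'e' => row 1
  'a' => row 2
  'm' => row 1
  'g' => row 0
  'l' => row 1
  'b' => row 2
  'b' => row 1
Rows:
  Row 0: "eg"
  Row 1: "emlb"
  Row 2: "ab"
First row length: 2

2


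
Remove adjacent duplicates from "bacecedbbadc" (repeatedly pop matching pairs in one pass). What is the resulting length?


Input: bacecedbbadc
Stack-based adjacent duplicate removal:
  Read 'b': push. Stack: b
  Read 'a': push. Stack: ba
  Read 'c': push. Stack: bac
  Read 'e': push. Stack: bace
  Read 'c': push. Stack: bacec
  Read 'e': push. Stack: bacece
  Read 'd': push. Stack: baceced
  Read 'b': push. Stack: bacecedb
  Read 'b': matches stack top 'b' => pop. Stack: baceced
  Read 'a': push. Stack: baceceda
  Read 'd': push. Stack: bacecedad
  Read 'c': push. Stack: bacecedadc
Final stack: "bacecedadc" (length 10)

10


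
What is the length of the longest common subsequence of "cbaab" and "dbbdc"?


LCS of "cbaab" and "dbbdc"
DP table:
           d    b    b    d    c
      0    0    0    0    0    0
  c   0    0    0    0    0    1
  b   0    0    1    1    1    1
  a   0    0    1    1    1    1
  a   0    0    1    1    1    1
  b   0    0    1    2    2    2
LCS length = dp[5][5] = 2

2


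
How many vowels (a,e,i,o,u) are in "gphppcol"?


Input: gphppcol
Checking each character:
  'g' at position 0: consonant
  'p' at position 1: consonant
  'h' at position 2: consonant
  'p' at position 3: consonant
  'p' at position 4: consonant
  'c' at position 5: consonant
  'o' at position 6: vowel (running total: 1)
  'l' at position 7: consonant
Total vowels: 1

1


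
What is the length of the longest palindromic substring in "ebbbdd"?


Input: "ebbbdd"
Checking substrings for palindromes:
  [1:4] "bbb" (len 3) => palindrome
  [1:3] "bb" (len 2) => palindrome
  [2:4] "bb" (len 2) => palindrome
  [4:6] "dd" (len 2) => palindrome
Longest palindromic substring: "bbb" with length 3

3


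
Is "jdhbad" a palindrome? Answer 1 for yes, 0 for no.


Input: jdhbad
Reversed: dabhdj
  Compare pos 0 ('j') with pos 5 ('d'): MISMATCH
  Compare pos 1 ('d') with pos 4 ('a'): MISMATCH
  Compare pos 2 ('h') with pos 3 ('b'): MISMATCH
Result: not a palindrome

0


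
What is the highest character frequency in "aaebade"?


Input: aaebade
Character counts:
  'a': 3
  'b': 1
  'd': 1
  'e': 2
Maximum frequency: 3

3


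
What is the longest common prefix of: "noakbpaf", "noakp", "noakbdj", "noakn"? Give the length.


Words: noakbpaf, noakp, noakbdj, noakn
  Position 0: all 'n' => match
  Position 1: all 'o' => match
  Position 2: all 'a' => match
  Position 3: all 'k' => match
  Position 4: ('b', 'p', 'b', 'n') => mismatch, stop
LCP = "noak" (length 4)

4


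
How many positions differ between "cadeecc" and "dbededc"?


Comparing "cadeecc" and "dbededc" position by position:
  Position 0: 'c' vs 'd' => DIFFER
  Position 1: 'a' vs 'b' => DIFFER
  Position 2: 'd' vs 'e' => DIFFER
  Position 3: 'e' vs 'd' => DIFFER
  Position 4: 'e' vs 'e' => same
  Position 5: 'c' vs 'd' => DIFFER
  Position 6: 'c' vs 'c' => same
Positions that differ: 5

5


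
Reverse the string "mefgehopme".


Input: mefgehopme
Reading characters right to left:
  Position 9: 'e'
  Position 8: 'm'
  Position 7: 'p'
  Position 6: 'o'
  Position 5: 'h'
  Position 4: 'e'
  Position 3: 'g'
  Position 2: 'f'
  Position 1: 'e'
  Position 0: 'm'
Reversed: empohegfem

empohegfem


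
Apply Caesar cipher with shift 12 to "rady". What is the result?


Caesar cipher: shift "rady" by 12
  'r' (pos 17) + 12 = pos 3 = 'd'
  'a' (pos 0) + 12 = pos 12 = 'm'
  'd' (pos 3) + 12 = pos 15 = 'p'
  'y' (pos 24) + 12 = pos 10 = 'k'
Result: dmpk

dmpk


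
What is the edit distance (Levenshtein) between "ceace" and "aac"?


Computing edit distance: "ceace" -> "aac"
DP table:
           a    a    c
      0    1    2    3
  c   1    1    2    2
  e   2    2    2    3
  a   3    2    2    3
  c   4    3    3    2
  e   5    4    4    3
Edit distance = dp[5][3] = 3

3


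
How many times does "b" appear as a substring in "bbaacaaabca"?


Searching for "b" in "bbaacaaabca"
Scanning each position:
  Position 0: "b" => MATCH
  Position 1: "b" => MATCH
  Position 2: "a" => no
  Position 3: "a" => no
  Position 4: "c" => no
  Position 5: "a" => no
  Position 6: "a" => no
  Position 7: "a" => no
  Position 8: "b" => MATCH
  Position 9: "c" => no
  Position 10: "a" => no
Total occurrences: 3

3


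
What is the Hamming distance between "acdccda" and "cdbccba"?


Comparing "acdccda" and "cdbccba" position by position:
  Position 0: 'a' vs 'c' => differ
  Position 1: 'c' vs 'd' => differ
  Position 2: 'd' vs 'b' => differ
  Position 3: 'c' vs 'c' => same
  Position 4: 'c' vs 'c' => same
  Position 5: 'd' vs 'b' => differ
  Position 6: 'a' vs 'a' => same
Total differences (Hamming distance): 4

4


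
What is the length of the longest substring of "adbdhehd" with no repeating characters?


Input: "adbdhehd"
Sliding window (track last position of each char):
  Position 0 ('a'): window [0,0] length 1 -- new best
  Position 1 ('d'): window [0,1] length 2 -- new best
  Position 2 ('b'): window [0,2] length 3 -- new best
  Position 3 ('d'): repeat (last at 1), move window start to 2
  Position 3 ('d'): window [2,3] length 2
  Position 4 ('h'): window [2,4] length 3
  Position 5 ('e'): window [2,5] length 4 -- new best
  Position 6 ('h'): repeat (last at 4), move window start to 5
  Position 6 ('h'): window [5,6] length 2
  Position 7 ('d'): window [5,7] length 3
Longest substring with no repeats: "bdhe" with length 4

4


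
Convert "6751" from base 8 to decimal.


Input: "6751" in base 8
Positional expansion:
  Digit '6' (value 6) x 8^3 = 3072
  Digit '7' (value 7) x 8^2 = 448
  Digit '5' (value 5) x 8^1 = 40
  Digit '1' (value 1) x 8^0 = 1
Sum = 3561

3561


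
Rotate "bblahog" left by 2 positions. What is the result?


Input: "bblahog", rotate left by 2
First 2 characters: "bb"
Remaining characters: "lahog"
Concatenate remaining + first: "lahog" + "bb" = "lahogbb"

lahogbb


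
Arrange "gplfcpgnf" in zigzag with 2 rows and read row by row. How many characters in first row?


Zigzag "gplfcpgnf" into 2 rows:
Placing characters:
  'g' => row 0
  'p' => row 1
  'l' => row 0
  'f' => row 1
  'c' => row 0
  'p' => row 1
  'g' => row 0
  'n' => row 1
  'f' => row 0
Rows:
  Row 0: "glcgf"
  Row 1: "pfpn"
First row length: 5

5


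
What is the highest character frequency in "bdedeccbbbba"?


Input: bdedeccbbbba
Character counts:
  'a': 1
  'b': 5
  'c': 2
  'd': 2
  'e': 2
Maximum frequency: 5

5


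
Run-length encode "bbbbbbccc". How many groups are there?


Input: bbbbbbccc
Scanning for consecutive runs:
  Group 1: 'b' x 6 (positions 0-5)
  Group 2: 'c' x 3 (positions 6-8)
Total groups: 2

2


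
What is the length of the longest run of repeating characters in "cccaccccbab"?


Input: "cccaccccbab"
Scanning for longest run:
  Position 1 ('c'): continues run of 'c', length=2
  Position 2 ('c'): continues run of 'c', length=3
  Position 3 ('a'): new char, reset run to 1
  Position 4 ('c'): new char, reset run to 1
  Position 5 ('c'): continues run of 'c', length=2
  Position 6 ('c'): continues run of 'c', length=3
  Position 7 ('c'): continues run of 'c', length=4
  Position 8 ('b'): new char, reset run to 1
  Position 9 ('a'): new char, reset run to 1
  Position 10 ('b'): new char, reset run to 1
Longest run: 'c' with length 4

4


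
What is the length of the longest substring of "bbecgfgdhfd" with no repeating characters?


Input: "bbecgfgdhfd"
Sliding window (track last position of each char):
  Position 0 ('b'): window [0,0] length 1 -- new best
  Position 1 ('b'): repeat (last at 0), move window start to 1
  Position 1 ('b'): window [1,1] length 1
  Position 2 ('e'): window [1,2] length 2 -- new best
  Position 3 ('c'): window [1,3] length 3 -- new best
  Position 4 ('g'): window [1,4] length 4 -- new best
  Position 5 ('f'): window [1,5] length 5 -- new best
  Position 6 ('g'): repeat (last at 4), move window start to 5
  Position 6 ('g'): window [5,6] length 2
  Position 7 ('d'): window [5,7] length 3
  Position 8 ('h'): window [5,8] length 4
  Position 9 ('f'): repeat (last at 5), move window start to 6
  Position 9 ('f'): window [6,9] length 4
  Position 10 ('d'): repeat (last at 7), move window start to 8
  Position 10 ('d'): window [8,10] length 3
Longest substring with no repeats: "becgf" with length 5

5


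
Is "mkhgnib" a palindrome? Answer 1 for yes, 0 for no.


Input: mkhgnib
Reversed: binghkm
  Compare pos 0 ('m') with pos 6 ('b'): MISMATCH
  Compare pos 1 ('k') with pos 5 ('i'): MISMATCH
  Compare pos 2 ('h') with pos 4 ('n'): MISMATCH
Result: not a palindrome

0


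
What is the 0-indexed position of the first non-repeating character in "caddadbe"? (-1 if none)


Input: caddadbe
Character frequencies:
  'a': 2
  'b': 1
  'c': 1
  'd': 3
  'e': 1
Scanning left to right for freq == 1:
  Position 0 ('c'): unique! => answer = 0

0


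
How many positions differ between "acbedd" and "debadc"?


Comparing "acbedd" and "debadc" position by position:
  Position 0: 'a' vs 'd' => DIFFER
  Position 1: 'c' vs 'e' => DIFFER
  Position 2: 'b' vs 'b' => same
  Position 3: 'e' vs 'a' => DIFFER
  Position 4: 'd' vs 'd' => same
  Position 5: 'd' vs 'c' => DIFFER
Positions that differ: 4

4


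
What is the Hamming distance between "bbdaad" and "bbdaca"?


Comparing "bbdaad" and "bbdaca" position by position:
  Position 0: 'b' vs 'b' => same
  Position 1: 'b' vs 'b' => same
  Position 2: 'd' vs 'd' => same
  Position 3: 'a' vs 'a' => same
  Position 4: 'a' vs 'c' => differ
  Position 5: 'd' vs 'a' => differ
Total differences (Hamming distance): 2

2


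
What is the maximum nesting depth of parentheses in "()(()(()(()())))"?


Input: "()(()(()(()())))"
Tracking depth:
  Position 0 '(': depth becomes 1
  Position 1 ')': depth becomes 0
  Position 2 '(': depth becomes 1
  Position 3 '(': depth becomes 2
  Position 4 ')': depth becomes 1
  Position 5 '(': depth becomes 2
  Position 6 '(': depth becomes 3
  Position 7 ')': depth becomes 2
  Position 8 '(': depth becomes 3
  Position 9 '(': depth becomes 4
  Position 10 ')': depth becomes 3
  Position 11 '(': depth becomes 4
  Position 12 ')': depth becomes 3
  Position 13 ')': depth becomes 2
  Position 14 ')': depth becomes 1
  Position 15 ')': depth becomes 0
Maximum depth reached: 4

4


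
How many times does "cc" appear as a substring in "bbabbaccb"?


Searching for "cc" in "bbabbaccb"
Scanning each position:
  Position 0: "bb" => no
  Position 1: "ba" => no
  Position 2: "ab" => no
  Position 3: "bb" => no
  Position 4: "ba" => no
  Position 5: "ac" => no
  Position 6: "cc" => MATCH
  Position 7: "cb" => no
Total occurrences: 1

1


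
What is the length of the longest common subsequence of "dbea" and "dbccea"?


LCS of "dbea" and "dbccea"
DP table:
           d    b    c    c    e    a
      0    0    0    0    0    0    0
  d   0    1    1    1    1    1    1
  b   0    1    2    2    2    2    2
  e   0    1    2    2    2    3    3
  a   0    1    2    2    2    3    4
LCS length = dp[4][6] = 4

4


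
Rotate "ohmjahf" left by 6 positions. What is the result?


Input: "ohmjahf", rotate left by 6
First 6 characters: "ohmjah"
Remaining characters: "f"
Concatenate remaining + first: "f" + "ohmjah" = "fohmjah"

fohmjah


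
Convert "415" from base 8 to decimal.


Input: "415" in base 8
Positional expansion:
  Digit '4' (value 4) x 8^2 = 256
  Digit '1' (value 1) x 8^1 = 8
  Digit '5' (value 5) x 8^0 = 5
Sum = 269

269


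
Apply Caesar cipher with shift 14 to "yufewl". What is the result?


Caesar cipher: shift "yufewl" by 14
  'y' (pos 24) + 14 = pos 12 = 'm'
  'u' (pos 20) + 14 = pos 8 = 'i'
  'f' (pos 5) + 14 = pos 19 = 't'
  'e' (pos 4) + 14 = pos 18 = 's'
  'w' (pos 22) + 14 = pos 10 = 'k'
  'l' (pos 11) + 14 = pos 25 = 'z'
Result: mitskz

mitskz


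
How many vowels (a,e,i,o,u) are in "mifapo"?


Input: mifapo
Checking each character:
  'm' at position 0: consonant
  'i' at position 1: vowel (running total: 1)
  'f' at position 2: consonant
  'a' at position 3: vowel (running total: 2)
  'p' at position 4: consonant
  'o' at position 5: vowel (running total: 3)
Total vowels: 3

3


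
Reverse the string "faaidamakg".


Input: faaidamakg
Reading characters right to left:
  Position 9: 'g'
  Position 8: 'k'
  Position 7: 'a'
  Position 6: 'm'
  Position 5: 'a'
  Position 4: 'd'
  Position 3: 'i'
  Position 2: 'a'
  Position 1: 'a'
  Position 0: 'f'
Reversed: gkamadiaaf

gkamadiaaf


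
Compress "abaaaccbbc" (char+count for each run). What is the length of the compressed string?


Input: abaaaccbbc
Runs:
  'a' x 1 => "a1"
  'b' x 1 => "b1"
  'a' x 3 => "a3"
  'c' x 2 => "c2"
  'b' x 2 => "b2"
  'c' x 1 => "c1"
Compressed: "a1b1a3c2b2c1"
Compressed length: 12

12


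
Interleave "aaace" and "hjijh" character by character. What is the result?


Interleaving "aaace" and "hjijh":
  Position 0: 'a' from first, 'h' from second => "ah"
  Position 1: 'a' from first, 'j' from second => "aj"
  Position 2: 'a' from first, 'i' from second => "ai"
  Position 3: 'c' from first, 'j' from second => "cj"
  Position 4: 'e' from first, 'h' from second => "eh"
Result: ahajaicjeh

ahajaicjeh


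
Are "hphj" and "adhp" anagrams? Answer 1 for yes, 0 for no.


Strings: "hphj", "adhp"
Sorted first:  hhjp
Sorted second: adhp
Differ at position 0: 'h' vs 'a' => not anagrams

0


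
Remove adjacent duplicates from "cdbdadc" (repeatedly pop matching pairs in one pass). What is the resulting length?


Input: cdbdadc
Stack-based adjacent duplicate removal:
  Read 'c': push. Stack: c
  Read 'd': push. Stack: cd
  Read 'b': push. Stack: cdb
  Read 'd': push. Stack: cdbd
  Read 'a': push. Stack: cdbda
  Read 'd': push. Stack: cdbdad
  Read 'c': push. Stack: cdbdadc
Final stack: "cdbdadc" (length 7)

7


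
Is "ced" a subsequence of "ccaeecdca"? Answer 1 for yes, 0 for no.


Check if "ced" is a subsequence of "ccaeecdca"
Greedy scan:
  Position 0 ('c'): matches sub[0] = 'c'
  Position 1 ('c'): no match needed
  Position 2 ('a'): no match needed
  Position 3 ('e'): matches sub[1] = 'e'
  Position 4 ('e'): no match needed
  Position 5 ('c'): no match needed
  Position 6 ('d'): matches sub[2] = 'd'
  Position 7 ('c'): no match needed
  Position 8 ('a'): no match needed
All 3 characters matched => is a subsequence

1


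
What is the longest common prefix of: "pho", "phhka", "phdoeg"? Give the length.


Words: pho, phhka, phdoeg
  Position 0: all 'p' => match
  Position 1: all 'h' => match
  Position 2: ('o', 'h', 'd') => mismatch, stop
LCP = "ph" (length 2)

2


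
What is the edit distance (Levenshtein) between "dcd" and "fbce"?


Computing edit distance: "dcd" -> "fbce"
DP table:
           f    b    c    e
      0    1    2    3    4
  d   1    1    2    3    4
  c   2    2    2    2    3
  d   3    3    3    3    3
Edit distance = dp[3][4] = 3

3


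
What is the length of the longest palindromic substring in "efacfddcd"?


Input: "efacfddcd"
Checking substrings for palindromes:
  [6:9] "dcd" (len 3) => palindrome
  [5:7] "dd" (len 2) => palindrome
Longest palindromic substring: "dcd" with length 3

3


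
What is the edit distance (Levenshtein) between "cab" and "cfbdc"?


Computing edit distance: "cab" -> "cfbdc"
DP table:
           c    f    b    d    c
      0    1    2    3    4    5
  c   1    0    1    2    3    4
  a   2    1    1    2    3    4
  b   3    2    2    1    2    3
Edit distance = dp[3][5] = 3

3


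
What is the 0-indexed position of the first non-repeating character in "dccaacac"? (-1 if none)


Input: dccaacac
Character frequencies:
  'a': 3
  'c': 4
  'd': 1
Scanning left to right for freq == 1:
  Position 0 ('d'): unique! => answer = 0

0


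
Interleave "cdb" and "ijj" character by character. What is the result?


Interleaving "cdb" and "ijj":
  Position 0: 'c' from first, 'i' from second => "ci"
  Position 1: 'd' from first, 'j' from second => "dj"
  Position 2: 'b' from first, 'j' from second => "bj"
Result: cidjbj

cidjbj


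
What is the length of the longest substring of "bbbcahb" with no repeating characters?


Input: "bbbcahb"
Sliding window (track last position of each char):
  Position 0 ('b'): window [0,0] length 1 -- new best
  Position 1 ('b'): repeat (last at 0), move window start to 1
  Position 1 ('b'): window [1,1] length 1
  Position 2 ('b'): repeat (last at 1), move window start to 2
  Position 2 ('b'): window [2,2] length 1
  Position 3 ('c'): window [2,3] length 2 -- new best
  Position 4 ('a'): window [2,4] length 3 -- new best
  Position 5 ('h'): window [2,5] length 4 -- new best
  Position 6 ('b'): repeat (last at 2), move window start to 3
  Position 6 ('b'): window [3,6] length 4
Longest substring with no repeats: "bcah" with length 4

4


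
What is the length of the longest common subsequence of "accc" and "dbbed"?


LCS of "accc" and "dbbed"
DP table:
           d    b    b    e    d
      0    0    0    0    0    0
  a   0    0    0    0    0    0
  c   0    0    0    0    0    0
  c   0    0    0    0    0    0
  c   0    0    0    0    0    0
LCS length = dp[4][5] = 0

0


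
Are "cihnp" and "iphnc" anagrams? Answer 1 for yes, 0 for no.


Strings: "cihnp", "iphnc"
Sorted first:  chinp
Sorted second: chinp
Sorted forms match => anagrams

1


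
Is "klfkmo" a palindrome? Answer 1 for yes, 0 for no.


Input: klfkmo
Reversed: omkflk
  Compare pos 0 ('k') with pos 5 ('o'): MISMATCH
  Compare pos 1 ('l') with pos 4 ('m'): MISMATCH
  Compare pos 2 ('f') with pos 3 ('k'): MISMATCH
Result: not a palindrome

0


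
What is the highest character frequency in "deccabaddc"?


Input: deccabaddc
Character counts:
  'a': 2
  'b': 1
  'c': 3
  'd': 3
  'e': 1
Maximum frequency: 3

3


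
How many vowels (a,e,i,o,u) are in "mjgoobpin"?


Input: mjgoobpin
Checking each character:
  'm' at position 0: consonant
  'j' at position 1: consonant
  'g' at position 2: consonant
  'o' at position 3: vowel (running total: 1)
  'o' at position 4: vowel (running total: 2)
  'b' at position 5: consonant
  'p' at position 6: consonant
  'i' at position 7: vowel (running total: 3)
  'n' at position 8: consonant
Total vowels: 3

3


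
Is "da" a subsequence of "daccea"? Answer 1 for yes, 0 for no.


Check if "da" is a subsequence of "daccea"
Greedy scan:
  Position 0 ('d'): matches sub[0] = 'd'
  Position 1 ('a'): matches sub[1] = 'a'
  Position 2 ('c'): no match needed
  Position 3 ('c'): no match needed
  Position 4 ('e'): no match needed
  Position 5 ('a'): no match needed
All 2 characters matched => is a subsequence

1


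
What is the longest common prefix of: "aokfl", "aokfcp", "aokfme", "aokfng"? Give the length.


Words: aokfl, aokfcp, aokfme, aokfng
  Position 0: all 'a' => match
  Position 1: all 'o' => match
  Position 2: all 'k' => match
  Position 3: all 'f' => match
  Position 4: ('l', 'c', 'm', 'n') => mismatch, stop
LCP = "aokf" (length 4)

4


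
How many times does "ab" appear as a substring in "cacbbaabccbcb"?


Searching for "ab" in "cacbbaabccbcb"
Scanning each position:
  Position 0: "ca" => no
  Position 1: "ac" => no
  Position 2: "cb" => no
  Position 3: "bb" => no
  Position 4: "ba" => no
  Position 5: "aa" => no
  Position 6: "ab" => MATCH
  Position 7: "bc" => no
  Position 8: "cc" => no
  Position 9: "cb" => no
  Position 10: "bc" => no
  Position 11: "cb" => no
Total occurrences: 1

1


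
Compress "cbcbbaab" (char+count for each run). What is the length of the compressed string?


Input: cbcbbaab
Runs:
  'c' x 1 => "c1"
  'b' x 1 => "b1"
  'c' x 1 => "c1"
  'b' x 2 => "b2"
  'a' x 2 => "a2"
  'b' x 1 => "b1"
Compressed: "c1b1c1b2a2b1"
Compressed length: 12

12


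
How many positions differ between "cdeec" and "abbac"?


Comparing "cdeec" and "abbac" position by position:
  Position 0: 'c' vs 'a' => DIFFER
  Position 1: 'd' vs 'b' => DIFFER
  Position 2: 'e' vs 'b' => DIFFER
  Position 3: 'e' vs 'a' => DIFFER
  Position 4: 'c' vs 'c' => same
Positions that differ: 4

4


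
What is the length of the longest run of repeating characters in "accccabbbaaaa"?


Input: "accccabbbaaaa"
Scanning for longest run:
  Position 1 ('c'): new char, reset run to 1
  Position 2 ('c'): continues run of 'c', length=2
  Position 3 ('c'): continues run of 'c', length=3
  Position 4 ('c'): continues run of 'c', length=4
  Position 5 ('a'): new char, reset run to 1
  Position 6 ('b'): new char, reset run to 1
  Position 7 ('b'): continues run of 'b', length=2
  Position 8 ('b'): continues run of 'b', length=3
  Position 9 ('a'): new char, reset run to 1
  Position 10 ('a'): continues run of 'a', length=2
  Position 11 ('a'): continues run of 'a', length=3
  Position 12 ('a'): continues run of 'a', length=4
Longest run: 'c' with length 4

4


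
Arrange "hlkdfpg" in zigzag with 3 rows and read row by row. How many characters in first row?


Zigzag "hlkdfpg" into 3 rows:
Placing characters:
  'h' => row 0
  'l' => row 1
  'k' => row 2
  'd' => row 1
  'f' => row 0
  'p' => row 1
  'g' => row 2
Rows:
  Row 0: "hf"
  Row 1: "ldp"
  Row 2: "kg"
First row length: 2

2


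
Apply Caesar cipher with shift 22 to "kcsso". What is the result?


Caesar cipher: shift "kcsso" by 22
  'k' (pos 10) + 22 = pos 6 = 'g'
  'c' (pos 2) + 22 = pos 24 = 'y'
  's' (pos 18) + 22 = pos 14 = 'o'
  's' (pos 18) + 22 = pos 14 = 'o'
  'o' (pos 14) + 22 = pos 10 = 'k'
Result: gyook

gyook


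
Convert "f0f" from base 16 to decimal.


Input: "f0f" in base 16
Positional expansion:
  Digit 'f' (value 15) x 16^2 = 3840
  Digit '0' (value 0) x 16^1 = 0
  Digit 'f' (value 15) x 16^0 = 15
Sum = 3855

3855


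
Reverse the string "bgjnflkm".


Input: bgjnflkm
Reading characters right to left:
  Position 7: 'm'
  Position 6: 'k'
  Position 5: 'l'
  Position 4: 'f'
  Position 3: 'n'
  Position 2: 'j'
  Position 1: 'g'
  Position 0: 'b'
Reversed: mklfnjgb

mklfnjgb


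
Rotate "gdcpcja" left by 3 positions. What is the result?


Input: "gdcpcja", rotate left by 3
First 3 characters: "gdc"
Remaining characters: "pcja"
Concatenate remaining + first: "pcja" + "gdc" = "pcjagdc"

pcjagdc


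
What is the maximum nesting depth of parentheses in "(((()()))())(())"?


Input: "(((()()))())(())"
Tracking depth:
  Position 0 '(': depth becomes 1
  Position 1 '(': depth becomes 2
  Position 2 '(': depth becomes 3
  Position 3 '(': depth becomes 4
  Position 4 ')': depth becomes 3
  Position 5 '(': depth becomes 4
  Position 6 ')': depth becomes 3
  Position 7 ')': depth becomes 2
  Position 8 ')': depth becomes 1
  Position 9 '(': depth becomes 2
  Position 10 ')': depth becomes 1
  Position 11 ')': depth becomes 0
  Position 12 '(': depth becomes 1
  Position 13 '(': depth becomes 2
  Position 14 ')': depth becomes 1
  Position 15 ')': depth becomes 0
Maximum depth reached: 4

4


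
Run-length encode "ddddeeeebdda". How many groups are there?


Input: ddddeeeebdda
Scanning for consecutive runs:
  Group 1: 'd' x 4 (positions 0-3)
  Group 2: 'e' x 4 (positions 4-7)
  Group 3: 'b' x 1 (positions 8-8)
  Group 4: 'd' x 2 (positions 9-10)
  Group 5: 'a' x 1 (positions 11-11)
Total groups: 5

5


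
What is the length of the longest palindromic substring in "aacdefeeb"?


Input: "aacdefeeb"
Checking substrings for palindromes:
  [4:7] "efe" (len 3) => palindrome
  [0:2] "aa" (len 2) => palindrome
  [6:8] "ee" (len 2) => palindrome
Longest palindromic substring: "efe" with length 3

3


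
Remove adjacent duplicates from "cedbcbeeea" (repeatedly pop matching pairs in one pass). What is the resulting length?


Input: cedbcbeeea
Stack-based adjacent duplicate removal:
  Read 'c': push. Stack: c
  Read 'e': push. Stack: ce
  Read 'd': push. Stack: ced
  Read 'b': push. Stack: cedb
  Read 'c': push. Stack: cedbc
  Read 'b': push. Stack: cedbcb
  Read 'e': push. Stack: cedbcbe
  Read 'e': matches stack top 'e' => pop. Stack: cedbcb
  Read 'e': push. Stack: cedbcbe
  Read 'a': push. Stack: cedbcbea
Final stack: "cedbcbea" (length 8)

8


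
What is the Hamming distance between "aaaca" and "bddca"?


Comparing "aaaca" and "bddca" position by position:
  Position 0: 'a' vs 'b' => differ
  Position 1: 'a' vs 'd' => differ
  Position 2: 'a' vs 'd' => differ
  Position 3: 'c' vs 'c' => same
  Position 4: 'a' vs 'a' => same
Total differences (Hamming distance): 3

3


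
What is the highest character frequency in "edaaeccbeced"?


Input: edaaeccbeced
Character counts:
  'a': 2
  'b': 1
  'c': 3
  'd': 2
  'e': 4
Maximum frequency: 4

4


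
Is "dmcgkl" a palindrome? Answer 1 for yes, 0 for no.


Input: dmcgkl
Reversed: lkgcmd
  Compare pos 0 ('d') with pos 5 ('l'): MISMATCH
  Compare pos 1 ('m') with pos 4 ('k'): MISMATCH
  Compare pos 2 ('c') with pos 3 ('g'): MISMATCH
Result: not a palindrome

0


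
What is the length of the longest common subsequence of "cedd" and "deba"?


LCS of "cedd" and "deba"
DP table:
           d    e    b    a
      0    0    0    0    0
  c   0    0    0    0    0
  e   0    0    1    1    1
  d   0    1    1    1    1
  d   0    1    1    1    1
LCS length = dp[4][4] = 1

1


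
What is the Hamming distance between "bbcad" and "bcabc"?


Comparing "bbcad" and "bcabc" position by position:
  Position 0: 'b' vs 'b' => same
  Position 1: 'b' vs 'c' => differ
  Position 2: 'c' vs 'a' => differ
  Position 3: 'a' vs 'b' => differ
  Position 4: 'd' vs 'c' => differ
Total differences (Hamming distance): 4

4


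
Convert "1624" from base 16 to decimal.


Input: "1624" in base 16
Positional expansion:
  Digit '1' (value 1) x 16^3 = 4096
  Digit '6' (value 6) x 16^2 = 1536
  Digit '2' (value 2) x 16^1 = 32
  Digit '4' (value 4) x 16^0 = 4
Sum = 5668

5668


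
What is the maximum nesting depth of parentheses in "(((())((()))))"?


Input: "(((())((()))))"
Tracking depth:
  Position 0 '(': depth becomes 1
  Position 1 '(': depth becomes 2
  Position 2 '(': depth becomes 3
  Position 3 '(': depth becomes 4
  Position 4 ')': depth becomes 3
  Position 5 ')': depth becomes 2
  Position 6 '(': depth becomes 3
  Position 7 '(': depth becomes 4
  Position 8 '(': depth becomes 5
  Position 9 ')': depth becomes 4
  Position 10 ')': depth becomes 3
  Position 11 ')': depth becomes 2
  Position 12 ')': depth becomes 1
  Position 13 ')': depth becomes 0
Maximum depth reached: 5

5


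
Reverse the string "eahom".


Input: eahom
Reading characters right to left:
  Position 4: 'm'
  Position 3: 'o'
  Position 2: 'h'
  Position 1: 'a'
  Position 0: 'e'
Reversed: mohae

mohae


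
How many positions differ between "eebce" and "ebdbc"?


Comparing "eebce" and "ebdbc" position by position:
  Position 0: 'e' vs 'e' => same
  Position 1: 'e' vs 'b' => DIFFER
  Position 2: 'b' vs 'd' => DIFFER
  Position 3: 'c' vs 'b' => DIFFER
  Position 4: 'e' vs 'c' => DIFFER
Positions that differ: 4

4


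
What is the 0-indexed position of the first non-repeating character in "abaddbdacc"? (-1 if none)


Input: abaddbdacc
Character frequencies:
  'a': 3
  'b': 2
  'c': 2
  'd': 3
Scanning left to right for freq == 1:
  Position 0 ('a'): freq=3, skip
  Position 1 ('b'): freq=2, skip
  Position 2 ('a'): freq=3, skip
  Position 3 ('d'): freq=3, skip
  Position 4 ('d'): freq=3, skip
  Position 5 ('b'): freq=2, skip
  Position 6 ('d'): freq=3, skip
  Position 7 ('a'): freq=3, skip
  Position 8 ('c'): freq=2, skip
  Position 9 ('c'): freq=2, skip
  No unique character found => answer = -1

-1


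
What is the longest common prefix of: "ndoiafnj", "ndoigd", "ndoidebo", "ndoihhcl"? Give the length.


Words: ndoiafnj, ndoigd, ndoidebo, ndoihhcl
  Position 0: all 'n' => match
  Position 1: all 'd' => match
  Position 2: all 'o' => match
  Position 3: all 'i' => match
  Position 4: ('a', 'g', 'd', 'h') => mismatch, stop
LCP = "ndoi" (length 4)

4


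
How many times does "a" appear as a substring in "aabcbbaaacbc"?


Searching for "a" in "aabcbbaaacbc"
Scanning each position:
  Position 0: "a" => MATCH
  Position 1: "a" => MATCH
  Position 2: "b" => no
  Position 3: "c" => no
  Position 4: "b" => no
  Position 5: "b" => no
  Position 6: "a" => MATCH
  Position 7: "a" => MATCH
  Position 8: "a" => MATCH
  Position 9: "c" => no
  Position 10: "b" => no
  Position 11: "c" => no
Total occurrences: 5

5


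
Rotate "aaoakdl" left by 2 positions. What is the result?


Input: "aaoakdl", rotate left by 2
First 2 characters: "aa"
Remaining characters: "oakdl"
Concatenate remaining + first: "oakdl" + "aa" = "oakdlaa"

oakdlaa


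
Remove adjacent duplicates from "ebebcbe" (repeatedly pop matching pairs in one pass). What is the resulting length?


Input: ebebcbe
Stack-based adjacent duplicate removal:
  Read 'e': push. Stack: e
  Read 'b': push. Stack: eb
  Read 'e': push. Stack: ebe
  Read 'b': push. Stack: ebeb
  Read 'c': push. Stack: ebebc
  Read 'b': push. Stack: ebebcb
  Read 'e': push. Stack: ebebcbe
Final stack: "ebebcbe" (length 7)

7


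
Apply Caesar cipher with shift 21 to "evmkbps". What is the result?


Caesar cipher: shift "evmkbps" by 21
  'e' (pos 4) + 21 = pos 25 = 'z'
  'v' (pos 21) + 21 = pos 16 = 'q'
  'm' (pos 12) + 21 = pos 7 = 'h'
  'k' (pos 10) + 21 = pos 5 = 'f'
  'b' (pos 1) + 21 = pos 22 = 'w'
  'p' (pos 15) + 21 = pos 10 = 'k'
  's' (pos 18) + 21 = pos 13 = 'n'
Result: zqhfwkn

zqhfwkn


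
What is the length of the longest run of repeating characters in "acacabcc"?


Input: "acacabcc"
Scanning for longest run:
  Position 1 ('c'): new char, reset run to 1
  Position 2 ('a'): new char, reset run to 1
  Position 3 ('c'): new char, reset run to 1
  Position 4 ('a'): new char, reset run to 1
  Position 5 ('b'): new char, reset run to 1
  Position 6 ('c'): new char, reset run to 1
  Position 7 ('c'): continues run of 'c', length=2
Longest run: 'c' with length 2

2


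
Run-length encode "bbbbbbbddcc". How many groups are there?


Input: bbbbbbbddcc
Scanning for consecutive runs:
  Group 1: 'b' x 7 (positions 0-6)
  Group 2: 'd' x 2 (positions 7-8)
  Group 3: 'c' x 2 (positions 9-10)
Total groups: 3

3


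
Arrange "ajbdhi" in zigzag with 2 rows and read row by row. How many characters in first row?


Zigzag "ajbdhi" into 2 rows:
Placing characters:
  'a' => row 0
  'j' => row 1
  'b' => row 0
  'd' => row 1
  'h' => row 0
  'i' => row 1
Rows:
  Row 0: "abh"
  Row 1: "jdi"
First row length: 3

3


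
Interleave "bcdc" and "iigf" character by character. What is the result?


Interleaving "bcdc" and "iigf":
  Position 0: 'b' from first, 'i' from second => "bi"
  Position 1: 'c' from first, 'i' from second => "ci"
  Position 2: 'd' from first, 'g' from second => "dg"
  Position 3: 'c' from first, 'f' from second => "cf"
Result: bicidgcf

bicidgcf


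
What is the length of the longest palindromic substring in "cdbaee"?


Input: "cdbaee"
Checking substrings for palindromes:
  [4:6] "ee" (len 2) => palindrome
Longest palindromic substring: "ee" with length 2

2


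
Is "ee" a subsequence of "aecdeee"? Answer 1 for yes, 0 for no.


Check if "ee" is a subsequence of "aecdeee"
Greedy scan:
  Position 0 ('a'): no match needed
  Position 1 ('e'): matches sub[0] = 'e'
  Position 2 ('c'): no match needed
  Position 3 ('d'): no match needed
  Position 4 ('e'): matches sub[1] = 'e'
  Position 5 ('e'): no match needed
  Position 6 ('e'): no match needed
All 2 characters matched => is a subsequence

1


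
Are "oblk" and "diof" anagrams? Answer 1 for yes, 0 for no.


Strings: "oblk", "diof"
Sorted first:  bklo
Sorted second: dfio
Differ at position 0: 'b' vs 'd' => not anagrams

0


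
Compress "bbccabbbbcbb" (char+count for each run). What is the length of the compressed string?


Input: bbccabbbbcbb
Runs:
  'b' x 2 => "b2"
  'c' x 2 => "c2"
  'a' x 1 => "a1"
  'b' x 4 => "b4"
  'c' x 1 => "c1"
  'b' x 2 => "b2"
Compressed: "b2c2a1b4c1b2"
Compressed length: 12

12


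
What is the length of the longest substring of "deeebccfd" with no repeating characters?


Input: "deeebccfd"
Sliding window (track last position of each char):
  Position 0 ('d'): window [0,0] length 1 -- new best
  Position 1 ('e'): window [0,1] length 2 -- new best
  Position 2 ('e'): repeat (last at 1), move window start to 2
  Position 2 ('e'): window [2,2] length 1
  Position 3 ('e'): repeat (last at 2), move window start to 3
  Position 3 ('e'): window [3,3] length 1
  Position 4 ('b'): window [3,4] length 2
  Position 5 ('c'): window [3,5] length 3 -- new best
  Position 6 ('c'): repeat (last at 5), move window start to 6
  Position 6 ('c'): window [6,6] length 1
  Position 7 ('f'): window [6,7] length 2
  Position 8 ('d'): window [6,8] length 3
Longest substring with no repeats: "ebc" with length 3

3
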